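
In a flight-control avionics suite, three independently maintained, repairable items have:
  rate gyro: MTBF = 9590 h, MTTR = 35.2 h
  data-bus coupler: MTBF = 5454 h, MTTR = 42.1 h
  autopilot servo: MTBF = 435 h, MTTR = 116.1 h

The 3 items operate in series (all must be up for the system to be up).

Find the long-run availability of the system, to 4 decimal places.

A(rate gyro) = MTBF/(MTBF+MTTR) = 9590/(9590+35.2) = 0.996343
A(data-bus coupler) = MTBF/(MTBF+MTTR) = 5454/(5454+42.1) = 0.992340
A(autopilot servo) = MTBF/(MTBF+MTTR) = 435/(435+116.1) = 0.789330
Series availability: 0.996343 × 0.992340 × 0.789330 = 0.7804

0.7804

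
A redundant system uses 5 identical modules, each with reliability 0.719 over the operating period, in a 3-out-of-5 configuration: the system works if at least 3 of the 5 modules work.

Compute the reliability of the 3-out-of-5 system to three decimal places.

0.861

R = Σ_{i=3}^{5} C(5,i) p^i (1−p)^{5−i} with p = 0.719
C(5,3)·0.719^3·0.281^2 = 0.29349
C(5,4)·0.719^4·0.281^1 = 0.37548
C(5,5)·0.719^5·0.281^0 = 0.19215
Sum = 0.861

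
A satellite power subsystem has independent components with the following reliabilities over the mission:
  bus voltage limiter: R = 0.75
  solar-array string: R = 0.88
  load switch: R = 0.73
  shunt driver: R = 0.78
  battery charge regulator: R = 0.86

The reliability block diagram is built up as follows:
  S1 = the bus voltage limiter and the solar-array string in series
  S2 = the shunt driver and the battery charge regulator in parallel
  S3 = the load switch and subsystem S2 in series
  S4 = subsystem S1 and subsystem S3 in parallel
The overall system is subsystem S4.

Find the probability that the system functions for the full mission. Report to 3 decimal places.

Series (bus voltage limiter and solar-array string): 0.75000 × 0.88000 = 0.66000
Parallel (shunt driver and battery charge regulator): 1 − (1 − 0.78000)(1 − 0.86000) = 0.96920
Series (load switch and [0.96920]): 0.73000 × 0.96920 = 0.70752
Parallel ([0.66000] and [0.70752]): 1 − (1 − 0.66000)(1 − 0.70752) = 0.901

0.901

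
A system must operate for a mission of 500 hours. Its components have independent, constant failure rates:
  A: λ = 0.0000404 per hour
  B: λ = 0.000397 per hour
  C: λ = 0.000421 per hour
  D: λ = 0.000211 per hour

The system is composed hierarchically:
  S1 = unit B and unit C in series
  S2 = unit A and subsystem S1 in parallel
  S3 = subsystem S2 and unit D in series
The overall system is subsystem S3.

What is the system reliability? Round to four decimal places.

0.8938

R(A) = exp(−0.0000404 × 500) = 0.980003
R(B) = exp(−0.000397 × 500) = 0.819960
R(C) = exp(−0.000421 × 500) = 0.810179
R(D) = exp(−0.000211 × 500) = 0.899874
Series (B and C): 0.819960 × 0.810179 = 0.664314
Parallel (A and [0.664314]): 1 − (1 − 0.980003)(1 − 0.664314) = 0.993287
Series ([0.993287] and D): 0.993287 × 0.899874 = 0.8938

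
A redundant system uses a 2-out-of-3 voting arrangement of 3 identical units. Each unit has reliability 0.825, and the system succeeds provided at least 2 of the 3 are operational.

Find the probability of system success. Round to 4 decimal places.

0.9188

R = Σ_{i=2}^{3} C(3,i) p^i (1−p)^{3−i} with p = 0.825
C(3,2)·0.825^2·0.175^1 = 0.357328
C(3,3)·0.825^3·0.175^0 = 0.561516
Sum = 0.9188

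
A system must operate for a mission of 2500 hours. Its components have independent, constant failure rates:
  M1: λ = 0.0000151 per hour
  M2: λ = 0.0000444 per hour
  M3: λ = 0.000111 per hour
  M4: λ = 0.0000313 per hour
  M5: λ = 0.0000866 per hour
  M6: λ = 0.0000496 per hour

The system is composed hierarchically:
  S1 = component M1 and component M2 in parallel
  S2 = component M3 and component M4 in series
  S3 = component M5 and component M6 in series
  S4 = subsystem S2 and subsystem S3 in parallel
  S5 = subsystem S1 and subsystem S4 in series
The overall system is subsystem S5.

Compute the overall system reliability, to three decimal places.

0.910

R(M1) = exp(−0.0000151 × 2500) = 0.96295
R(M2) = exp(−0.0000444 × 2500) = 0.89494
R(M3) = exp(−0.000111 × 2500) = 0.75768
R(M4) = exp(−0.0000313 × 2500) = 0.92473
R(M5) = exp(−0.0000866 × 2500) = 0.80533
R(M6) = exp(−0.0000496 × 2500) = 0.88338
Parallel (M1 and M2): 1 − (1 − 0.96295)(1 − 0.89494) = 0.99611
Series (M3 and M4): 0.75768 × 0.92473 = 0.70065
Series (M5 and M6): 0.80533 × 0.88338 = 0.71141
Parallel ([0.70065] and [0.71141]): 1 − (1 − 0.70065)(1 − 0.71141) = 0.91361
Series ([0.99611] and [0.91361]): 0.99611 × 0.91361 = 0.910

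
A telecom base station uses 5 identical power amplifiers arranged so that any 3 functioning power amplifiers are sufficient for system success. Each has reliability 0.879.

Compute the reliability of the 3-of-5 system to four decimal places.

0.9853

R = Σ_{i=3}^{5} C(5,i) p^i (1−p)^{5−i} with p = 0.879
C(5,3)·0.879^3·0.121^2 = 0.099435
C(5,4)·0.879^4·0.121^1 = 0.361169
C(5,5)·0.879^5·0.121^0 = 0.524740
Sum = 0.9853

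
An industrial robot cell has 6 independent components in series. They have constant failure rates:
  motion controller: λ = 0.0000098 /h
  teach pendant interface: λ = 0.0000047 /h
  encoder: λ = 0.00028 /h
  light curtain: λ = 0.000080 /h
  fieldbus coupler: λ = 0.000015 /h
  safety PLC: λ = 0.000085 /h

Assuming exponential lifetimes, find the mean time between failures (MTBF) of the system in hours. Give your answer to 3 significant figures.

Series of exponential components: λ_sys = Σ λ_i
λ_sys = 0.0000098 + 0.0000047 + 0.00028 + 0.000080 + 0.000015 + 0.000085 = 4.7450e-04 /h
MTBF = 1 / λ_sys = 2110 h

2110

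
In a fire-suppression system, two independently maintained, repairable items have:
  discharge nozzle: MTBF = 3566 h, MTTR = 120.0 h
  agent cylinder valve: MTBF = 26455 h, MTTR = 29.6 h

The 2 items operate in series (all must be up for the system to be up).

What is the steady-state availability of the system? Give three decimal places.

0.966

A(discharge nozzle) = MTBF/(MTBF+MTTR) = 3566/(3566+120.0) = 0.967444
A(agent cylinder valve) = MTBF/(MTBF+MTTR) = 26455/(26455+29.6) = 0.998882
Series availability: 0.967444 × 0.998882 = 0.966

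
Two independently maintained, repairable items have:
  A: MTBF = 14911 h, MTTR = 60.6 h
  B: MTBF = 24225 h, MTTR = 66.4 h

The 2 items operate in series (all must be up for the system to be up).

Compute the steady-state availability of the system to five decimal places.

0.99323

A(A) = MTBF/(MTBF+MTTR) = 14911/(14911+60.6) = 0.995952
A(B) = MTBF/(MTBF+MTTR) = 24225/(24225+66.4) = 0.997267
Series availability: 0.995952 × 0.997267 = 0.99323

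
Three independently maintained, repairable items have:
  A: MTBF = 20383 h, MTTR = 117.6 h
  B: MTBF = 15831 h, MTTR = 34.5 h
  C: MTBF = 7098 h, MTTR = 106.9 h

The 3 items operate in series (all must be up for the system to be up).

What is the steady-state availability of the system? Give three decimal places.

A(A) = MTBF/(MTBF+MTTR) = 20383/(20383+117.6) = 0.994264
A(B) = MTBF/(MTBF+MTTR) = 15831/(15831+34.5) = 0.997825
A(C) = MTBF/(MTBF+MTTR) = 7098/(7098+106.9) = 0.985163
Series availability: 0.994264 × 0.997825 × 0.985163 = 0.977

0.977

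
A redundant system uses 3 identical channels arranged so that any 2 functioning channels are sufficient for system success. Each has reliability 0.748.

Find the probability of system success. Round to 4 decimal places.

R = Σ_{i=2}^{3} C(3,i) p^i (1−p)^{3−i} with p = 0.748
C(3,2)·0.748^2·0.252^1 = 0.422985
C(3,3)·0.748^3·0.252^0 = 0.418509
Sum = 0.8415

0.8415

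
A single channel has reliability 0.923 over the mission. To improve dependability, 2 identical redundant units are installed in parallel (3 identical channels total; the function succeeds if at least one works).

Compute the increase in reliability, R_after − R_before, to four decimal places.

0.0765

R_before = 0.923
R_after = 1 − (1 − 0.923)^3 = 0.9995
ΔR = 0.9995 − 0.923 = 0.0765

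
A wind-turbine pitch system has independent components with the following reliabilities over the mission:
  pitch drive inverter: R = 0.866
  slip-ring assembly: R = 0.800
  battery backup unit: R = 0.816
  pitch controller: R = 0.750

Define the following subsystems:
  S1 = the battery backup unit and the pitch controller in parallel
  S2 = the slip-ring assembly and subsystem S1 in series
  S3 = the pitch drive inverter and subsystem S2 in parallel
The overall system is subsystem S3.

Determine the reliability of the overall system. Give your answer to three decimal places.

Parallel (battery backup unit and pitch controller): 1 − (1 − 0.81600)(1 − 0.75000) = 0.95400
Series (slip-ring assembly and [0.95400]): 0.80000 × 0.95400 = 0.76320
Parallel (pitch drive inverter and [0.76320]): 1 − (1 − 0.86600)(1 − 0.76320) = 0.968

0.968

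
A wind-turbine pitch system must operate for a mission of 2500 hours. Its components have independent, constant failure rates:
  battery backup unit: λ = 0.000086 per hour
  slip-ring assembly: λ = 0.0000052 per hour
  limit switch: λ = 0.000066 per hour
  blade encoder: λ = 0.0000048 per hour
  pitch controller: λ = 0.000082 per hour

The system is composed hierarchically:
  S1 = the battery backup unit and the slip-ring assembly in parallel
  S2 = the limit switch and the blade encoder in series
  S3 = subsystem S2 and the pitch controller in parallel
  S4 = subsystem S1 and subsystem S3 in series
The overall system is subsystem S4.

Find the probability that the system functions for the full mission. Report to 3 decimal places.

0.968

R(battery backup unit) = exp(−0.000086 × 2500) = 0.80654
R(slip-ring assembly) = exp(−0.0000052 × 2500) = 0.98708
R(limit switch) = exp(−0.000066 × 2500) = 0.84789
R(blade encoder) = exp(−0.0000048 × 2500) = 0.98807
R(pitch controller) = exp(−0.000082 × 2500) = 0.81465
Parallel (battery backup unit and slip-ring assembly): 1 − (1 − 0.80654)(1 − 0.98708) = 0.99750
Series (limit switch and blade encoder): 0.84789 × 0.98807 = 0.83777
Parallel ([0.83777] and pitch controller): 1 − (1 − 0.83777)(1 − 0.81465) = 0.96993
Series ([0.99750] and [0.96993]): 0.99750 × 0.96993 = 0.968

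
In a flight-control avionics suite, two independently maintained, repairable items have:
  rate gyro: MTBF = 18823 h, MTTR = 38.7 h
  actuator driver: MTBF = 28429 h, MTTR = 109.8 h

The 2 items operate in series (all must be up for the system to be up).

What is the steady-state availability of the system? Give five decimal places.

A(rate gyro) = MTBF/(MTBF+MTTR) = 18823/(18823+38.7) = 0.997948
A(actuator driver) = MTBF/(MTBF+MTTR) = 28429/(28429+109.8) = 0.996153
Series availability: 0.997948 × 0.996153 = 0.99411

0.99411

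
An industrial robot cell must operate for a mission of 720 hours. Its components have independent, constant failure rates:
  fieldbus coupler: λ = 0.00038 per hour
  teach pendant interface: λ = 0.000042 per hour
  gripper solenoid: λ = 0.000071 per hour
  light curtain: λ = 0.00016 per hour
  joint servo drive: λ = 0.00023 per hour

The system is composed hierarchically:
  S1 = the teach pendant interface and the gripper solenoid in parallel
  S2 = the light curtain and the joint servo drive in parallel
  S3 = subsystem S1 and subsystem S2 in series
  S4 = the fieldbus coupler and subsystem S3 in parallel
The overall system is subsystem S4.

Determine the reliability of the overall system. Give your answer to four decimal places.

R(fieldbus coupler) = exp(−0.00038 × 720) = 0.760636
R(teach pendant interface) = exp(−0.000042 × 720) = 0.970213
R(gripper solenoid) = exp(−0.000071 × 720) = 0.950165
R(light curtain) = exp(−0.00016 × 720) = 0.891188
R(joint servo drive) = exp(−0.00023 × 720) = 0.847385
Parallel (teach pendant interface and gripper solenoid): 1 − (1 − 0.970213)(1 − 0.950165) = 0.998516
Parallel (light curtain and joint servo drive): 1 − (1 − 0.891188)(1 − 0.847385) = 0.983394
Series ([0.998516] and [0.983394]): 0.998516 × 0.983394 = 0.981935
Parallel (fieldbus coupler and [0.981935]): 1 − (1 − 0.760636)(1 − 0.981935) = 0.9957

0.9957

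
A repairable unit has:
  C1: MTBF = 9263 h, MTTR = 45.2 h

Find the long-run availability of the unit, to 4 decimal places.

A(C1) = MTBF/(MTBF+MTTR) = 9263/(9263+45.2) = 0.9951

0.9951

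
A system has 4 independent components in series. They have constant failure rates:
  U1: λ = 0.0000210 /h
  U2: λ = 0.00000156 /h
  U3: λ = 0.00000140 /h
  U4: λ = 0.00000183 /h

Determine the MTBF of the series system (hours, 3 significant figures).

Series of exponential components: λ_sys = Σ λ_i
λ_sys = 0.0000210 + 0.00000156 + 0.00000140 + 0.00000183 = 2.5790e-05 /h
MTBF = 1 / λ_sys = 38800 h

38800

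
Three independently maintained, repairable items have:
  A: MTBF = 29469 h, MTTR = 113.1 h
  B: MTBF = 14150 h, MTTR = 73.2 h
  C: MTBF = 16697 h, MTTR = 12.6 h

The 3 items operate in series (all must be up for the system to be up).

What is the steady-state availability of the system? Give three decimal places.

0.990

A(A) = MTBF/(MTBF+MTTR) = 29469/(29469+113.1) = 0.996177
A(B) = MTBF/(MTBF+MTTR) = 14150/(14150+73.2) = 0.994853
A(C) = MTBF/(MTBF+MTTR) = 16697/(16697+12.6) = 0.999246
Series availability: 0.996177 × 0.994853 × 0.999246 = 0.990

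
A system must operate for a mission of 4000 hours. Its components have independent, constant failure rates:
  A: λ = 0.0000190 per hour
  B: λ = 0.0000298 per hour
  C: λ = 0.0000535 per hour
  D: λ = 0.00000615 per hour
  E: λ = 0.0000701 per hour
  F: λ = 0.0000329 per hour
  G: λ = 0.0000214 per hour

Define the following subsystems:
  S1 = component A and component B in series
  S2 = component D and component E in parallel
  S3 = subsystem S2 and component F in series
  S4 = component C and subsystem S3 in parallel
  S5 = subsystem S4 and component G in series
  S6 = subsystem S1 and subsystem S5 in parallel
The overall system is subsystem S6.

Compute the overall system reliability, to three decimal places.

R(A) = exp(−0.0000190 × 4000) = 0.92682
R(B) = exp(−0.0000298 × 4000) = 0.88763
R(C) = exp(−0.0000535 × 4000) = 0.80735
R(D) = exp(−0.00000615 × 4000) = 0.97570
R(E) = exp(−0.0000701 × 4000) = 0.75548
R(F) = exp(−0.0000329 × 4000) = 0.87669
R(G) = exp(−0.0000214 × 4000) = 0.91796
Series (A and B): 0.92682 × 0.88763 = 0.82267
Parallel (D and E): 1 − (1 − 0.97570)(1 − 0.75548) = 0.99406
Series ([0.99406] and F): 0.99406 × 0.87669 = 0.87148
Parallel (C and [0.87148]): 1 − (1 − 0.80735)(1 − 0.87148) = 0.97524
Series ([0.97524] and G): 0.97524 × 0.91796 = 0.89523
Parallel ([0.82267] and [0.89523]): 1 − (1 − 0.82267)(1 − 0.89523) = 0.981

0.981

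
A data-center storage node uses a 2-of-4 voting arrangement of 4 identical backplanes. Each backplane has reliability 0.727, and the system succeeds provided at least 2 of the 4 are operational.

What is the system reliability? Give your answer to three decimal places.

0.935

R = Σ_{i=2}^{4} C(4,i) p^i (1−p)^{4−i} with p = 0.727
C(4,2)·0.727^2·0.273^2 = 0.23634
C(4,3)·0.727^3·0.273^1 = 0.41959
C(4,4)·0.727^4·0.273^0 = 0.27934
Sum = 0.935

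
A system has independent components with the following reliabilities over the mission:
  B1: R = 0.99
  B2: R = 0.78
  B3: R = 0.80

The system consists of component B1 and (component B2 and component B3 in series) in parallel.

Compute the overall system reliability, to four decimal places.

Series (B2 and B3): 0.780000 × 0.800000 = 0.624000
Parallel (B1 and [0.624000]): 1 − (1 − 0.990000)(1 − 0.624000) = 0.9962

0.9962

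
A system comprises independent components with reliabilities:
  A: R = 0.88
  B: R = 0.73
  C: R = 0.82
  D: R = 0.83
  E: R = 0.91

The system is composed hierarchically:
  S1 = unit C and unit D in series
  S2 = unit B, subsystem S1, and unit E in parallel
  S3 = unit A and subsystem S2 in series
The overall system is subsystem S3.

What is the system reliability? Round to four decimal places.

Series (C and D): 0.820000 × 0.830000 = 0.680600
Parallel (B, [0.680600], and E): 1 − (1 − 0.730000)(1 − 0.680600)(1 − 0.910000) = 0.992239
Series (A and [0.992239]): 0.880000 × 0.992239 = 0.8732

0.8732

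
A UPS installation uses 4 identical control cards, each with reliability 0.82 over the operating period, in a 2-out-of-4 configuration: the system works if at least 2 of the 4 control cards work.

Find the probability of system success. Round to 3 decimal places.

R = Σ_{i=2}^{4} C(4,i) p^i (1−p)^{4−i} with p = 0.82
C(4,2)·0.82^2·0.18^2 = 0.13071
C(4,3)·0.82^3·0.18^1 = 0.39698
C(4,4)·0.82^4·0.18^0 = 0.45212
Sum = 0.980

0.980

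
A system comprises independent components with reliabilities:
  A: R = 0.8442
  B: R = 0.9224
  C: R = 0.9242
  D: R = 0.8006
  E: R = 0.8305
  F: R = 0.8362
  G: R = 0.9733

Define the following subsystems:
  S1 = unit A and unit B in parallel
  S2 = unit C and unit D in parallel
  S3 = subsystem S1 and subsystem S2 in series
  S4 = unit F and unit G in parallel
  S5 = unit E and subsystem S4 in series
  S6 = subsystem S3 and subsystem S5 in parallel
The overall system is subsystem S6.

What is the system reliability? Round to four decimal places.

0.9953

Parallel (A and B): 1 − (1 − 0.844200)(1 − 0.922400) = 0.987910
Parallel (C and D): 1 − (1 − 0.924200)(1 − 0.800600) = 0.984885
Series ([0.987910] and [0.984885]): 0.987910 × 0.984885 = 0.972978
Parallel (F and G): 1 − (1 − 0.836200)(1 − 0.973300) = 0.995627
Series (E and [0.995627]): 0.830500 × 0.995627 = 0.826868
Parallel ([0.972978] and [0.826868]): 1 − (1 − 0.972978)(1 − 0.826868) = 0.9953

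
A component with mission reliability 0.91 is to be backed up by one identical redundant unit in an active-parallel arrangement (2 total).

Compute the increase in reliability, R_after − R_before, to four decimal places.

R_before = 0.91
R_after = 1 − (1 − 0.91)^2 = 0.9919
ΔR = 0.9919 − 0.91 = 0.0819

0.0819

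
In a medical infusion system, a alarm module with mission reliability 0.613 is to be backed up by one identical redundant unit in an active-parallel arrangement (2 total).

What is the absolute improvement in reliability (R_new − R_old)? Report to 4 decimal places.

R_before = 0.613
R_after = 1 − (1 − 0.613)^2 = 0.8502
ΔR = 0.8502 − 0.613 = 0.2372

0.2372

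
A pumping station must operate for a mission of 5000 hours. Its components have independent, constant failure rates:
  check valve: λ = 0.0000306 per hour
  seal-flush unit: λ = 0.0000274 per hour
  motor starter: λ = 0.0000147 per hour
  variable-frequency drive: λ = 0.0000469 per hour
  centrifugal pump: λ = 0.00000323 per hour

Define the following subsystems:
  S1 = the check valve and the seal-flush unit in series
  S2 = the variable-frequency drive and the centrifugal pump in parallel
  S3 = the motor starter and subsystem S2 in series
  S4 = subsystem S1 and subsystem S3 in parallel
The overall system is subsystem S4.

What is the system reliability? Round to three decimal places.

R(check valve) = exp(−0.0000306 × 5000) = 0.85813
R(seal-flush unit) = exp(−0.0000274 × 5000) = 0.87197
R(motor starter) = exp(−0.0000147 × 5000) = 0.92914
R(variable-frequency drive) = exp(−0.0000469 × 5000) = 0.79097
R(centrifugal pump) = exp(−0.00000323 × 5000) = 0.98398
Series (check valve and seal-flush unit): 0.85813 × 0.87197 = 0.74826
Parallel (variable-frequency drive and centrifugal pump): 1 − (1 − 0.79097)(1 − 0.98398) = 0.99665
Series (motor starter and [0.99665]): 0.92914 × 0.99665 = 0.92603
Parallel ([0.74826] and [0.92603]): 1 − (1 − 0.74826)(1 − 0.92603) = 0.981

0.981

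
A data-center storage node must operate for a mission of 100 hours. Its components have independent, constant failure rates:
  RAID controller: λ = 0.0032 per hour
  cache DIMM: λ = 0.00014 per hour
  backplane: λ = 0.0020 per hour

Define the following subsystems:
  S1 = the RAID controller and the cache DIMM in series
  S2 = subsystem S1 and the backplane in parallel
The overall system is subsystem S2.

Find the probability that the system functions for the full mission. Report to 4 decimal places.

0.9485

R(RAID controller) = exp(−0.0032 × 100) = 0.726149
R(cache DIMM) = exp(−0.00014 × 100) = 0.986098
R(backplane) = exp(−0.0020 × 100) = 0.818731
Series (RAID controller and cache DIMM): 0.726149 × 0.986098 = 0.716054
Parallel ([0.716054] and backplane): 1 − (1 − 0.716054)(1 − 0.818731) = 0.9485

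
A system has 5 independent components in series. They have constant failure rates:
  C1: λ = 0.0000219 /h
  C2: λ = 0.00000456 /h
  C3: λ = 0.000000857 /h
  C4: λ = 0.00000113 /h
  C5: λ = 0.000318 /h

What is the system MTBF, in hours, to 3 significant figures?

2890

Series of exponential components: λ_sys = Σ λ_i
λ_sys = 0.0000219 + 0.00000456 + 0.000000857 + 0.00000113 + 0.000318 = 3.4645e-04 /h
MTBF = 1 / λ_sys = 2890 h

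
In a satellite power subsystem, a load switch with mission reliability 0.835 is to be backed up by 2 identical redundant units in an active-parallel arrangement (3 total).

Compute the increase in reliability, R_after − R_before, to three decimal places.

0.161

R_before = 0.835
R_after = 1 − (1 − 0.835)^3 = 0.996
ΔR = 0.996 − 0.835 = 0.161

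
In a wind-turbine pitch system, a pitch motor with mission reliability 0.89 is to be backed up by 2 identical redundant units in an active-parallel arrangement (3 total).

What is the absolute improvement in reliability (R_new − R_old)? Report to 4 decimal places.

R_before = 0.89
R_after = 1 − (1 − 0.89)^3 = 0.9987
ΔR = 0.9987 − 0.89 = 0.1087

0.1087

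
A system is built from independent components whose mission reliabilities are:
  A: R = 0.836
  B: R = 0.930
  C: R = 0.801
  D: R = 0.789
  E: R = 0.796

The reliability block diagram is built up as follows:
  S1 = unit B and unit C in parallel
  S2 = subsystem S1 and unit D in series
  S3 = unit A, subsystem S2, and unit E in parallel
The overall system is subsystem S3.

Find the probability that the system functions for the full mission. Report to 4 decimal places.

0.9926

Parallel (B and C): 1 − (1 − 0.930000)(1 − 0.801000) = 0.986070
Series ([0.986070] and D): 0.986070 × 0.789000 = 0.778009
Parallel (A, [0.778009], and E): 1 − (1 − 0.836000)(1 − 0.778009)(1 − 0.796000) = 0.9926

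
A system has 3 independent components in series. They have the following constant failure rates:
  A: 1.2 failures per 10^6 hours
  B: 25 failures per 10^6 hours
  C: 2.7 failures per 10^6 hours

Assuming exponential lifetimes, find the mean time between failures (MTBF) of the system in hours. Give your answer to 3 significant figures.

34600

Series of exponential components: λ_sys = Σ λ_i
λ_sys = 0.0000012 + 0.000025 + 0.0000027 = 2.8900e-05 /h
MTBF = 1 / λ_sys = 34600 h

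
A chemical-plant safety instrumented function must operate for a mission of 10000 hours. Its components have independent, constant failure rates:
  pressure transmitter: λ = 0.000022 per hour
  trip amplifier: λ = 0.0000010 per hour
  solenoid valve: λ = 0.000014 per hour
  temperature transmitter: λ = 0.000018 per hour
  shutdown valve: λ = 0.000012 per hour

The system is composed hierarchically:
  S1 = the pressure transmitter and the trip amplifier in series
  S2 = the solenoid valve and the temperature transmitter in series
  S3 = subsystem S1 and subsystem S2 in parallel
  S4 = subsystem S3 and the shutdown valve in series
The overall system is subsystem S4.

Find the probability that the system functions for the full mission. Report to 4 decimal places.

R(pressure transmitter) = exp(−0.000022 × 10000) = 0.802519
R(trip amplifier) = exp(−0.0000010 × 10000) = 0.990050
R(solenoid valve) = exp(−0.000014 × 10000) = 0.869358
R(temperature transmitter) = exp(−0.000018 × 10000) = 0.835270
R(shutdown valve) = exp(−0.000012 × 10000) = 0.886920
Series (pressure transmitter and trip amplifier): 0.802519 × 0.990050 = 0.794534
Series (solenoid valve and temperature transmitter): 0.869358 × 0.835270 = 0.726149
Parallel ([0.794534] and [0.726149]): 1 − (1 − 0.794534)(1 − 0.726149) = 0.943733
Series ([0.943733] and shutdown valve): 0.943733 × 0.886920 = 0.8370

0.8370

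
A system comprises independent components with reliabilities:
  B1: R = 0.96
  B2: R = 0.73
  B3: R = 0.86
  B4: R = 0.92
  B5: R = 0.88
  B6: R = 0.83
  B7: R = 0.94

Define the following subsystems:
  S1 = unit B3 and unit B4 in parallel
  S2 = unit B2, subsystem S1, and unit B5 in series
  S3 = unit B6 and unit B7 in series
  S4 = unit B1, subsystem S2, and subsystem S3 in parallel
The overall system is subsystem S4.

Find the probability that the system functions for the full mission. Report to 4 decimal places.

Parallel (B3 and B4): 1 − (1 − 0.860000)(1 − 0.920000) = 0.988800
Series (B2, [0.988800], and B5): 0.730000 × 0.988800 × 0.880000 = 0.635205
Series (B6 and B7): 0.830000 × 0.940000 = 0.780200
Parallel (B1, [0.635205], and [0.780200]): 1 − (1 − 0.960000)(1 − 0.635205)(1 − 0.780200) = 0.9968

0.9968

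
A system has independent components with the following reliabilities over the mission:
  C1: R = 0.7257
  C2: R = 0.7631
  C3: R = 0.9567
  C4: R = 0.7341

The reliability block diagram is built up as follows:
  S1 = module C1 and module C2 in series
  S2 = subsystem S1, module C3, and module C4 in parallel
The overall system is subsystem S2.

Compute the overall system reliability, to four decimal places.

0.9949

Series (C1 and C2): 0.725700 × 0.763100 = 0.553782
Parallel ([0.553782], C3, and C4): 1 − (1 − 0.553782)(1 − 0.956700)(1 − 0.734100) = 0.9949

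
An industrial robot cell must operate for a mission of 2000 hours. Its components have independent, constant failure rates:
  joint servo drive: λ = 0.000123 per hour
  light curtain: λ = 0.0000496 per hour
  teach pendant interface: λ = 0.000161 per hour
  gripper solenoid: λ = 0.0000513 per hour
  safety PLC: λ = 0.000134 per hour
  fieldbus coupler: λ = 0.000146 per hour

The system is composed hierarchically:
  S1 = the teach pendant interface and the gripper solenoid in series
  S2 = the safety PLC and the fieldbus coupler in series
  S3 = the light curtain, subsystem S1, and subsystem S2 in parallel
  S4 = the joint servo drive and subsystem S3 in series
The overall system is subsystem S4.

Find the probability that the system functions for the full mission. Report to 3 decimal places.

0.771

R(joint servo drive) = exp(−0.000123 × 2000) = 0.78192
R(light curtain) = exp(−0.0000496 × 2000) = 0.90556
R(teach pendant interface) = exp(−0.000161 × 2000) = 0.72470
R(gripper solenoid) = exp(−0.0000513 × 2000) = 0.90249
R(safety PLC) = exp(−0.000134 × 2000) = 0.76491
R(fieldbus coupler) = exp(−0.000146 × 2000) = 0.74677
Series (teach pendant interface and gripper solenoid): 0.72470 × 0.90249 = 0.65403
Series (safety PLC and fieldbus coupler): 0.76491 × 0.74677 = 0.57121
Parallel (light curtain, [0.65403], and [0.57121]): 1 − (1 − 0.90556)(1 − 0.65403)(1 − 0.57121) = 0.98599
Series (joint servo drive and [0.98599]): 0.78192 × 0.98599 = 0.771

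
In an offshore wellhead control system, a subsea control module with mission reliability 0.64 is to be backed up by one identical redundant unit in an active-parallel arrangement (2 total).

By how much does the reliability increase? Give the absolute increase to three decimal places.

0.230

R_before = 0.64
R_after = 1 − (1 − 0.64)^2 = 0.870
ΔR = 0.870 − 0.64 = 0.230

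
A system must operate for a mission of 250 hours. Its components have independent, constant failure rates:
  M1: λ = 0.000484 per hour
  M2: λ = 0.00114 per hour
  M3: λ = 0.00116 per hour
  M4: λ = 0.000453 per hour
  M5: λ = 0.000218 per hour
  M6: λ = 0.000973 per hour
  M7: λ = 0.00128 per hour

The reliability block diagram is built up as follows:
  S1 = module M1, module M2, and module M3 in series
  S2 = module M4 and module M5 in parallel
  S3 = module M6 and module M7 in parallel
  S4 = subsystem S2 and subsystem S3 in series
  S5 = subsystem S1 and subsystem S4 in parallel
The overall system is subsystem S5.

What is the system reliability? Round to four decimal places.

R(M1) = exp(−0.000484 × 250) = 0.886034
R(M2) = exp(−0.00114 × 250) = 0.752014
R(M3) = exp(−0.00116 × 250) = 0.748264
R(M4) = exp(−0.000453 × 250) = 0.892927
R(M5) = exp(−0.000218 × 250) = 0.946959
R(M6) = exp(−0.000973 × 250) = 0.784075
R(M7) = exp(−0.00128 × 250) = 0.726149
Series (M1, M2, and M3): 0.886034 × 0.752014 × 0.748264 = 0.498576
Parallel (M4 and M5): 1 − (1 − 0.892927)(1 − 0.946959) = 0.994321
Parallel (M6 and M7): 1 − (1 − 0.784075)(1 − 0.726149) = 0.940869
Series ([0.994321] and [0.940869]): 0.994321 × 0.940869 = 0.935526
Parallel ([0.498576] and [0.935526]): 1 − (1 − 0.498576)(1 − 0.935526) = 0.9677

0.9677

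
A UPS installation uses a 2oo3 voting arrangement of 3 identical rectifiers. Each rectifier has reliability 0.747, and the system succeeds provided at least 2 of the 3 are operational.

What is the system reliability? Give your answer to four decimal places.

R = Σ_{i=2}^{3} C(3,i) p^i (1−p)^{3−i} with p = 0.747
C(3,2)·0.747^2·0.253^1 = 0.423529
C(3,3)·0.747^3·0.253^0 = 0.416833
Sum = 0.8404

0.8404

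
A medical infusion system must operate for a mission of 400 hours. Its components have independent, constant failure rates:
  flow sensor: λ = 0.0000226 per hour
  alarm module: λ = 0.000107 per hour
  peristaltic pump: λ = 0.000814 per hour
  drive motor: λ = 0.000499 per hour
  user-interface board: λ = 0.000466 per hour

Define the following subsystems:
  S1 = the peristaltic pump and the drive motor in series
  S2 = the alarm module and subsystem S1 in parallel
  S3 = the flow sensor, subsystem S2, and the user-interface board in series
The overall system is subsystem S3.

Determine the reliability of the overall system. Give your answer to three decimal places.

R(flow sensor) = exp(−0.0000226 × 400) = 0.99100
R(alarm module) = exp(−0.000107 × 400) = 0.95810
R(peristaltic pump) = exp(−0.000814 × 400) = 0.72209
R(drive motor) = exp(−0.000499 × 400) = 0.81906
R(user-interface board) = exp(−0.000466 × 400) = 0.82994
Series (peristaltic pump and drive motor): 0.72209 × 0.81906 = 0.59144
Parallel (alarm module and [0.59144]): 1 − (1 − 0.95810)(1 − 0.59144) = 0.98288
Series (flow sensor, [0.98288], and user-interface board): 0.99100 × 0.98288 × 0.82994 = 0.808

0.808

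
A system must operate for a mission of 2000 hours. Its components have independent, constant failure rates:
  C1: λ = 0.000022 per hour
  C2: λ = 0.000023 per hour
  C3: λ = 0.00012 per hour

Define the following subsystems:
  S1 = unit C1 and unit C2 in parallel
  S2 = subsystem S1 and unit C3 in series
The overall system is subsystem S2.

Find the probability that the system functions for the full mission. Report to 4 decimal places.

R(C1) = exp(−0.000022 × 2000) = 0.956954
R(C2) = exp(−0.000023 × 2000) = 0.955042
R(C3) = exp(−0.00012 × 2000) = 0.786628
Parallel (C1 and C2): 1 − (1 − 0.956954)(1 − 0.955042) = 0.998065
Series ([0.998065] and C3): 0.998065 × 0.786628 = 0.7851

0.7851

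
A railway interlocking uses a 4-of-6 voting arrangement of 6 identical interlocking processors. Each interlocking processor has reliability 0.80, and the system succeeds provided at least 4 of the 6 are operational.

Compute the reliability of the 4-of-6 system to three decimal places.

R = Σ_{i=4}^{6} C(6,i) p^i (1−p)^{6−i} with p = 0.80
C(6,4)·0.80^4·0.20^2 = 0.24576
C(6,5)·0.80^5·0.20^1 = 0.39322
C(6,6)·0.80^6·0.20^0 = 0.26214
Sum = 0.901

0.901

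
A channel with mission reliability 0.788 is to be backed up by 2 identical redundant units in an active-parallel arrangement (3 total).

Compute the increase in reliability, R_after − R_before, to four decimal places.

0.2025

R_before = 0.788
R_after = 1 − (1 − 0.788)^3 = 0.9905
ΔR = 0.9905 − 0.788 = 0.2025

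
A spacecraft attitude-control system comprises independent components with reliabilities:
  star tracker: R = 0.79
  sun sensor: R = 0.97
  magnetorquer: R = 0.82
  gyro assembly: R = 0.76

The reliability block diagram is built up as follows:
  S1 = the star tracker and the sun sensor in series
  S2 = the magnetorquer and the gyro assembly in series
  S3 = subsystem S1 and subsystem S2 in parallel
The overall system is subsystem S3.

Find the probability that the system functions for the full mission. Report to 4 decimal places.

0.9119

Series (star tracker and sun sensor): 0.790000 × 0.970000 = 0.766300
Series (magnetorquer and gyro assembly): 0.820000 × 0.760000 = 0.623200
Parallel ([0.766300] and [0.623200]): 1 − (1 − 0.766300)(1 − 0.623200) = 0.9119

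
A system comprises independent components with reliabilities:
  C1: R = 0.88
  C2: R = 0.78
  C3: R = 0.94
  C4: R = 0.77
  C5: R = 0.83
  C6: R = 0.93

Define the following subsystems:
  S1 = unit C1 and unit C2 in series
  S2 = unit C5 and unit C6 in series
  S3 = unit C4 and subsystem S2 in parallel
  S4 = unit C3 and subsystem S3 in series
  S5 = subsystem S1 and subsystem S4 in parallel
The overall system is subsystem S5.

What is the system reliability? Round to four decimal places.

Series (C1 and C2): 0.880000 × 0.780000 = 0.686400
Series (C5 and C6): 0.830000 × 0.930000 = 0.771900
Parallel (C4 and [0.771900]): 1 − (1 − 0.770000)(1 − 0.771900) = 0.947537
Series (C3 and [0.947537]): 0.940000 × 0.947537 = 0.890685
Parallel ([0.686400] and [0.890685]): 1 − (1 − 0.686400)(1 − 0.890685) = 0.9657

0.9657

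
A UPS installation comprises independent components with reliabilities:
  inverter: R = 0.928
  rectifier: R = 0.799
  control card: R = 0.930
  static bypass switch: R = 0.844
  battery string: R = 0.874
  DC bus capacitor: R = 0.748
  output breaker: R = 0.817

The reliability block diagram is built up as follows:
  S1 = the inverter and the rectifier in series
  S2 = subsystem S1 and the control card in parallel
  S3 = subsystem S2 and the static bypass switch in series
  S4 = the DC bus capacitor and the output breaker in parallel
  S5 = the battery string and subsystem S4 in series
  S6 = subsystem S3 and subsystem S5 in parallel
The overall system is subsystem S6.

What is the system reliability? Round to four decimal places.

Series (inverter and rectifier): 0.928000 × 0.799000 = 0.741472
Parallel ([0.741472] and control card): 1 − (1 − 0.741472)(1 − 0.930000) = 0.981903
Series ([0.981903] and static bypass switch): 0.981903 × 0.844000 = 0.828726
Parallel (DC bus capacitor and output breaker): 1 − (1 − 0.748000)(1 − 0.817000) = 0.953884
Series (battery string and [0.953884]): 0.874000 × 0.953884 = 0.833695
Parallel ([0.828726] and [0.833695]): 1 − (1 − 0.828726)(1 − 0.833695) = 0.9715

0.9715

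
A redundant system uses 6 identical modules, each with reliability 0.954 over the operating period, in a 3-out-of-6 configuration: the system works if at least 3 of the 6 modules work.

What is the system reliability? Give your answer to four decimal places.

R = Σ_{i=3}^{6} C(6,i) p^i (1−p)^{6−i} with p = 0.954
C(6,3)·0.954^3·0.046^3 = 0.001690
C(6,4)·0.954^4·0.046^2 = 0.026291
C(6,5)·0.954^5·0.046^1 = 0.218098
C(6,6)·0.954^6·0.046^0 = 0.753859
Sum = 0.9999

0.9999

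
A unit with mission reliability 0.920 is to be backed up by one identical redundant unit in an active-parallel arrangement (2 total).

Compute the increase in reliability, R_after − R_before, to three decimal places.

0.074

R_before = 0.920
R_after = 1 − (1 − 0.920)^2 = 0.994
ΔR = 0.994 − 0.920 = 0.074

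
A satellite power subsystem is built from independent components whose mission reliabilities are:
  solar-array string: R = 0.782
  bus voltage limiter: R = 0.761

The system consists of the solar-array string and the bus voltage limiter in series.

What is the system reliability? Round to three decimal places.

Series (solar-array string and bus voltage limiter): 0.78200 × 0.76100 = 0.595

0.595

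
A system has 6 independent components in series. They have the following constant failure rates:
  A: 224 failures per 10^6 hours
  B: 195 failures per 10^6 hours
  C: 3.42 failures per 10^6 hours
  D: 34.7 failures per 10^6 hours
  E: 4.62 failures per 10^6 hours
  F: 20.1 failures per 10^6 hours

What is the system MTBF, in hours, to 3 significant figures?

2080

Series of exponential components: λ_sys = Σ λ_i
λ_sys = 0.000224 + 0.000195 + 0.00000342 + 0.0000347 + 0.00000462 + 0.0000201 = 4.8184e-04 /h
MTBF = 1 / λ_sys = 2080 h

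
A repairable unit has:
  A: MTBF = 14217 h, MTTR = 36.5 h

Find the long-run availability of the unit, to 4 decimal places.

A(A) = MTBF/(MTBF+MTTR) = 14217/(14217+36.5) = 0.9974

0.9974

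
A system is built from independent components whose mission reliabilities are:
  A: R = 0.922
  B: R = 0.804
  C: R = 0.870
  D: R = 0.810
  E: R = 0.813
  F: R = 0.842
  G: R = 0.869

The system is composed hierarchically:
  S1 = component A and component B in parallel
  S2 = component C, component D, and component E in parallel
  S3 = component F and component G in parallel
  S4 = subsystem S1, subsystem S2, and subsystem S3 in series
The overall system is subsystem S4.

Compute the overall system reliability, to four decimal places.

0.9599

Parallel (A and B): 1 − (1 − 0.922000)(1 − 0.804000) = 0.984712
Parallel (C, D, and E): 1 − (1 − 0.870000)(1 − 0.810000)(1 − 0.813000) = 0.995381
Parallel (F and G): 1 − (1 − 0.842000)(1 − 0.869000) = 0.979302
Series ([0.984712], [0.995381], and [0.979302]): 0.984712 × 0.995381 × 0.979302 = 0.9599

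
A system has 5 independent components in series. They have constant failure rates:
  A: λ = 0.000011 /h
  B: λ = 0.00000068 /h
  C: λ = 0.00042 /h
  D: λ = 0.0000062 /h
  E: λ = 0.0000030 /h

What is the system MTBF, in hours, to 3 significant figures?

Series of exponential components: λ_sys = Σ λ_i
λ_sys = 0.000011 + 0.00000068 + 0.00042 + 0.0000062 + 0.0000030 = 4.4088e-04 /h
MTBF = 1 / λ_sys = 2270 h

2270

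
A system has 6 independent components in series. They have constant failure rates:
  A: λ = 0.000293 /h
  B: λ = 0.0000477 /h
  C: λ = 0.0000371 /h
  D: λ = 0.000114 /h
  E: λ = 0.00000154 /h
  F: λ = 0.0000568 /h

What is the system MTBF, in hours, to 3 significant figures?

1820

Series of exponential components: λ_sys = Σ λ_i
λ_sys = 0.000293 + 0.0000477 + 0.0000371 + 0.000114 + 0.00000154 + 0.0000568 = 5.5014e-04 /h
MTBF = 1 / λ_sys = 1820 h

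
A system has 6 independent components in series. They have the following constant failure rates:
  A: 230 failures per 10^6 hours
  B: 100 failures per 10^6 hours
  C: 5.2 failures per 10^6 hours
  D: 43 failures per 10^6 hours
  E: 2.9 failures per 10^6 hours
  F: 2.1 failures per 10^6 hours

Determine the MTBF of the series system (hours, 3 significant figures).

2610

Series of exponential components: λ_sys = Σ λ_i
λ_sys = 0.00023 + 0.00010 + 0.0000052 + 0.000043 + 0.0000029 + 0.0000021 = 3.8320e-04 /h
MTBF = 1 / λ_sys = 2610 h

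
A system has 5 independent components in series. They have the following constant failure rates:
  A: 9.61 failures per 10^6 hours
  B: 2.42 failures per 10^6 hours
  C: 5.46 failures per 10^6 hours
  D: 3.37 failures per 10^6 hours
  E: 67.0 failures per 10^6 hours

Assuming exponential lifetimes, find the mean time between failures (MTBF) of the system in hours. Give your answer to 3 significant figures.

11400

Series of exponential components: λ_sys = Σ λ_i
λ_sys = 0.00000961 + 0.00000242 + 0.00000546 + 0.00000337 + 0.0000670 = 8.7860e-05 /h
MTBF = 1 / λ_sys = 11400 h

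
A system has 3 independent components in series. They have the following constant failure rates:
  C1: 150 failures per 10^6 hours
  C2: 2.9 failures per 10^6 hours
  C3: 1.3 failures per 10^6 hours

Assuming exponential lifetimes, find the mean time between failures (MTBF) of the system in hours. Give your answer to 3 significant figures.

6490

Series of exponential components: λ_sys = Σ λ_i
λ_sys = 0.00015 + 0.0000029 + 0.0000013 = 1.5420e-04 /h
MTBF = 1 / λ_sys = 6490 h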